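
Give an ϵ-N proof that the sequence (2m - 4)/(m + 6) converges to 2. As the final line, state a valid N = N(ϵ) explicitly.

N = 16/ϵ

Let ϵ > 0. For m ≥ 1, |(2m - 4)/(m + 6) − 2| = |-16|/((m + 6)) = 16/((m + 6)).
Since m + 6 ≥ m for m ≥ 1, this is ≤ 16/(m) = 16/m.
So |(2m - 4)/(m + 6) − 2| < ϵ whenever m > 16/ϵ.
Take N = 16/ϵ. If m > N then |(2m - 4)/(m + 6) − 2| ≤ 16/m < ϵ.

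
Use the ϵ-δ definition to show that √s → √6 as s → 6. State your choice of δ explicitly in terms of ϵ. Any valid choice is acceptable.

δ = min(6, √6·ϵ)

Let ϵ > 0 be given. We want δ > 0 such that 0 < |s − 6| < δ implies |√s − √6| < ϵ.
Rationalise: √s − √6 = (s − 6)/(√s + √6), so |√s − √6| = |s − 6|/(√s + √6).
Restrict δ ≤ 6 so that |s − 6| < 6 forces s > 0, and then √s + √6 > √6.
Hence |√s − √6| < |s − 6|/√6, which is < ϵ once |s − 6| < √6·ϵ.
Take δ = min(6, √6·ϵ). If 0 < |s − 6| < δ then s > 0 and |√s − √6| < |s − 6|/√6 < ϵ.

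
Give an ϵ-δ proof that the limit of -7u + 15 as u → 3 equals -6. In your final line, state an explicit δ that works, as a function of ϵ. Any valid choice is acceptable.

Let ϵ > 0 be given. We need δ > 0 so that 0 < |u − 3| < δ implies |(-7u + 15) + 6| < ϵ.
Since (-7u + 15) + 6 = -7(u − 3), we have |(-7u + 15) + 6| = 7|u − 3|.
So 7|u − 3| < ϵ exactly when |u − 3| < ϵ/7.
Take δ = ϵ/7. If 0 < |u − 3| < δ then |(-7u + 15) + 6| = 7|u − 3| < 7·(ϵ/7) = ϵ.

δ = ϵ/7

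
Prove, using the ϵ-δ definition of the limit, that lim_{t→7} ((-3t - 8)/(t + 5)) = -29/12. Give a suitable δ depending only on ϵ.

δ = min(6, (72/7)ϵ)

Fix ϵ > 0. We want δ > 0 with 0 < |t − 7| < δ ⇒ |(-3t - 8)/(t + 5) + 29/12| < ϵ.
Combining over a common denominator, (-3t - 8)/(t + 5) + 29/12 = [(-3t - 8)·12 − (-29)·(t + 5)] / [12·(t + 5)] = -7(t − 7) / (12(t + 5)).
So |(-3t - 8)/(t + 5) + 29/12| = 7|t − 7| / (12·|t + 5|).
Require δ ≤ 6, so |t + 5| ≥ |12| − |t − 7| > 12 − 6 = 6.
Hence |(-3t - 8)/(t + 5) + 29/12| < 7|t − 7|/(12·6) = (7/72)|t − 7|, which is < ϵ once |t − 7| < (72/7)ϵ.
Take δ = min(6, (72/7)ϵ). Then 0 < |t − 7| < δ forces both bounds, so |(-3t - 8)/(t + 5) + 29/12| < ϵ.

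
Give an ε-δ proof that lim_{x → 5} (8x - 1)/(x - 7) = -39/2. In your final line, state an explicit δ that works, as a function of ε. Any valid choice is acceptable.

Let ε > 0 be given. We want δ > 0 with 0 < |x − 5| < δ ⇒ |(8x - 1)/(x - 7) + 39/2| < ε.
Combining over a common denominator, (8x - 1)/(x - 7) + 39/2 = [(8x - 1)·(-2) − 39·(x - 7)] / [(-2)·(x - 7)] = -55(x − 5) / ((-2)(x - 7)).
So |(8x - 1)/(x - 7) + 39/2| = 55|x − 5| / (2·|x − 7|).
Restrict δ ≤ 1. Then |x − 5| < 1 gives |x − 7| = |(x − 5) + (-2)| ≥ 2 − 1 = 1.
Hence |(8x - 1)/(x - 7) + 39/2| < 55|x − 5|/(2·1) = (55/2)|x − 5|, which is < ε once |x − 5| < (2/55)ε.
Take δ = min(1, (2/55)ε). Then 0 < |x − 5| < δ forces both bounds, so |(8x - 1)/(x - 7) + 39/2| < ε.

δ = min(1, (2/55)ε)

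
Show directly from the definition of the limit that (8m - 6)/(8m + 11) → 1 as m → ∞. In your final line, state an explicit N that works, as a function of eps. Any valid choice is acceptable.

Let eps > 0. For m ≥ 1, |(8m - 6)/(8m + 11) − 1| = |-136|/(8(8m + 11)) = 136/(8(8m + 11)).
Since 8m + 11 ≥ 8m for m ≥ 1, this is ≤ 136/(8·8m) = (17/8)/m.
So |(8m - 6)/(8m + 11) − 1| < eps whenever m > (17/8)/eps.
Take N = (17/8)/eps. If m > N then |(8m - 6)/(8m + 11) − 1| ≤ (17/8)/m < eps.

N = (17/8)/eps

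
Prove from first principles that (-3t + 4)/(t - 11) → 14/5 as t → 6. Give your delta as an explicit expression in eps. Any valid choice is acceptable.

Fix eps > 0. We want delta > 0 with 0 < |t − 6| < delta ⇒ |(-3t + 4)/(t - 11) − (14/5)| < eps.
Combining over a common denominator, (-3t + 4)/(t - 11) − (14/5) = [(-3t + 4)·(-5) − (-14)·(t - 11)] / [(-5)·(t - 11)] = 29(t − 6) / ((-5)(t - 11)).
So |(-3t + 4)/(t - 11) − (14/5)| = 29|t − 6| / (5·|t − 11|).
Require delta ≤ 5/2, so |t − 11| ≥ |-5| − |t − 6| > 5 − 5/2 = 5/2.
Hence |(-3t + 4)/(t - 11) − (14/5)| < 29|t − 6|/(5·(5/2)) = (58/25)|t − 6|, which is < eps once |t − 6| < (25/58)eps.
Take delta = min(5/2, (25/58)eps). Then 0 < |t − 6| < delta forces both bounds, so |(-3t + 4)/(t - 11) − (14/5)| < eps.

delta = min(5/2, (25/58)eps)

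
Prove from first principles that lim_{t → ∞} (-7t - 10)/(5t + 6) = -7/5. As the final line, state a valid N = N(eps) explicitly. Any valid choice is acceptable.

Let eps > 0. We seek N > 0 such that t > N implies |(-7t - 10)/(5t + 6) + 7/5| < eps.
(-7t - 10)/(5t + 6) + 7/5 = (5(-7t - 10) − (-7)(5t + 6)) / (5(5t + 6)) = -8/(5(5t + 6)).
For t > 0 we have 5t + 6 > 5t, so |(-7t - 10)/(5t + 6) + 7/5| = 8/(5(5t + 6)) < 8/(5·5t) = (8/25)/t.
Thus |(-7t - 10)/(5t + 6) + 7/5| < eps whenever t > (8/25)/eps.
Take N = (8/25)/eps. If t > N then |(-7t - 10)/(5t + 6) + 7/5| < (8/25)/t < eps.

N = (8/25)/eps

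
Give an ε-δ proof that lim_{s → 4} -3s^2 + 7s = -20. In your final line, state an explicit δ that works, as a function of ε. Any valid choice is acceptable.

Let ε > 0 be given. We want δ > 0 such that 0 < |s − 4| < δ implies |(-3s^2 + 7s) + 20| < ε.
(-3s^2 + 7s) + 20 = -3s^2 + 7s + 20 = (s − 4)(-3s - 5).
So |(-3s^2 + 7s) + 20| = |s − 4|·|-3s - 5|.
Require δ ≤ 1. Then |s − 4| < 1 gives |s| < 5, and by the triangle inequality |-3s - 5| ≤ 3·5 + 5 = 20.
Hence |(-3s^2 + 7s) + 20| ≤ 20|s − 4| < ε provided |s − 4| < ε/20.
Take δ = min(1, ε/20). Then 0 < |s − 4| < δ gives both |s − 4| < 1 and |s − 4| < ε/20, so |(-3s^2 + 7s) + 20| < ε.

δ = min(1, ε/20)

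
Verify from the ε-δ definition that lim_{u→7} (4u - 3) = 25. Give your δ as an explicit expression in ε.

δ = ε/4

Let ε > 0. We need δ > 0 so that 0 < |u − 7| < δ implies |(4u - 3) − 25| < ε.
|(4u - 3) − 25| = |4u - 28| = 4|u − 7|.
Thus it suffices that |u − 7| < ε/4.
Take δ = ε/4. If 0 < |u − 7| < δ then |(4u - 3) − 25| = 4|u − 7| < 4·(ε/4) = ε.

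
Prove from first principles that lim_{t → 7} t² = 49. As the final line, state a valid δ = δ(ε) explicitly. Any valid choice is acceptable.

δ = min(2, ε/16)

Fix ε > 0. We seek δ > 0 with 0 < |t − 7| < δ ⇒ |t² − 49| < ε.
Factor: t² − 49 = (t − 7)(t + 7), so |t² − 49| = |t − 7|·|t + 7|.
Restrict δ ≤ 2. Then |t − 7| < 2 gives |t| < 9, so by the triangle inequality |t + 7| ≤ 9 + 7 = 16.
Hence |t² − 49| ≤ 16|t − 7|, which is < ε once |t − 7| < ε/16.
Take δ = min(2, ε/16). If 0 < |t − 7| < δ then both bounds hold and |t² − 49| ≤ 16|t − 7| < 16·(ε/16) = ε.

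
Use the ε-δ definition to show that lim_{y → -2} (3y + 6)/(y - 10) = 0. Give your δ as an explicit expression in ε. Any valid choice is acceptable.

Let ε > 0. We want δ > 0 with 0 < |y + 2| < δ ⇒ |(3y + 6)/(y - 10) − 0| < ε.
Combining over a common denominator, (3y + 6)/(y - 10) − 0 = [(3y + 6)·(-12) − 0·(y - 10)] / [(-12)·(y - 10)] = -36(y + 2) / ((-12)(y - 10)).
So |(3y + 6)/(y - 10) − 0| = 36|y + 2| / (12·|y − 10|).
Require δ ≤ 6, so |y − 10| ≥ |-12| − |y + 2| > 12 − 6 = 6.
Hence |(3y + 6)/(y - 10) − 0| < 36|y + 2|/(12·6) = (1/2)|y + 2|, which is < ε once |y + 2| < 2ε.
Take δ = min(6, 2ε). Then 0 < |y + 2| < δ forces both bounds, so |(3y + 6)/(y - 10) − 0| < ε.

δ = min(6, 2ε)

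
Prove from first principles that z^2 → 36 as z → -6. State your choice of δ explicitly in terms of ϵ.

Let ϵ > 0 be given. We seek δ > 0 with 0 < |z + 6| < δ ⇒ |z^2 − 36| < ϵ.
Factor: z^2 − 36 = (z + 6)(z - 6), so |z^2 − 36| = |z + 6|·|z - 6|.
Impose δ ≤ 1 so that |z| < 7; then |z - 6| ≤ 13.
Hence |z^2 − 36| ≤ 13|z + 6|, which is < ϵ once |z + 6| < ϵ/13.
Take δ = min(1, ϵ/13). If 0 < |z + 6| < δ then both bounds hold and |z^2 − 36| ≤ 13|z + 6| < 13·(ϵ/13) = ϵ.

δ = min(1, ϵ/13)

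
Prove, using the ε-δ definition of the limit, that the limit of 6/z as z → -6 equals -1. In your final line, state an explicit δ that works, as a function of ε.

Suppose ε > 0. We seek δ > 0 such that 0 < |z + 6| < δ implies |6/z + 1| < ε.
|6/z + 1| = 6·|-6 − z|/(6·|z|) = 6|z + 6|/(6|z|).
Restrict δ ≤ 3. Then |z + 6| < 3 gives |z| > 3, so 6|z| > 18.
Then |6/z + 1| < 6|z + 6|/18, which is < ε when |z + 6| < 3ε.
Take δ = min(3, 3ε). Then 0 < |z + 6| < δ gives both |z + 6| < 3 and |z + 6| < 3ε, so |6/z + 1| < ε.

δ = min(3, 3ε)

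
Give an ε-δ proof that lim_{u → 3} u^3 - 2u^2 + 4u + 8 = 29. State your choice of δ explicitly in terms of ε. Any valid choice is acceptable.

δ = min(1, ε/27)

Fix ε > 0. We want δ > 0 such that 0 < |u − 3| < δ implies |(u^3 - 2u^2 + 4u + 8) − 29| < ε.
(u^3 - 2u^2 + 4u + 8) − 29 = u^3 - 2u^2 + 4u - 21 = (u − 3)(u^2 + u + 7).
So |(u^3 - 2u^2 + 4u + 8) − 29| = |u − 3|·|u^2 + u + 7|.
Assume first that |u − 3| < 1, so |u| < 4. Then |u^2 + u + 7| ≤ 4^2 + 4 + 7 = 27.
Hence |(u^3 - 2u^2 + 4u + 8) − 29| ≤ 27|u − 3| < ε provided |u − 3| < ε/27.
Take δ = min(1, ε/27). Then 0 < |u − 3| < δ gives both |u − 3| < 1 and |u − 3| < ε/27, so |(u^3 - 2u^2 + 4u + 8) − 29| < ε.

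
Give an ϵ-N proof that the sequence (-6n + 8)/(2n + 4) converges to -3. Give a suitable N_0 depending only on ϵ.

Suppose ϵ > 0. For n ≥ 1, |(-6n + 8)/(2n + 4) + 3| = |40|/(2(2n + 4)) = 40/(2(2n + 4)).
Since 2n + 4 ≥ 2n for n ≥ 1, this is ≤ 40/(2·2n) = 10/n.
So |(-6n + 8)/(2n + 4) + 3| < ϵ whenever n > 10/ϵ.
Take N_0 = 10/ϵ. If n > N_0 then |(-6n + 8)/(2n + 4) + 3| ≤ 10/n < ϵ.

N_0 = 10/ϵ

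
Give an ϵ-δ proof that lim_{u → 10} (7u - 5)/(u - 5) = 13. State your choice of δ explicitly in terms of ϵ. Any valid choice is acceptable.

δ = min(5/2, (5/12)ϵ)

Let ϵ > 0 be given. We want δ > 0 with 0 < |u − 10| < δ ⇒ |(7u - 5)/(u - 5) − 13| < ϵ.
Combining over a common denominator, (7u - 5)/(u - 5) − 13 = [(7u - 5)·5 − 65·(u - 5)] / [5·(u - 5)] = -30(u − 10) / (5(u - 5)).
So |(7u - 5)/(u - 5) − 13| = 30|u − 10| / (5·|u − 5|).
Require δ ≤ 5/2, so |u − 5| ≥ |5| − |u − 10| > 5 − 5/2 = 5/2.
Hence |(7u - 5)/(u - 5) − 13| < 30|u − 10|/(5·(5/2)) = (12/5)|u − 10|, which is < ϵ once |u − 10| < (5/12)ϵ.
Take δ = min(5/2, (5/12)ϵ). Then 0 < |u − 10| < δ forces both bounds, so |(7u - 5)/(u - 5) − 13| < ϵ.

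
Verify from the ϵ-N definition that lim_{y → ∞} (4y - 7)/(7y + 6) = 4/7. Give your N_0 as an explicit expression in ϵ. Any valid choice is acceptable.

Fix ϵ > 0. We seek N_0 > 0 such that y > N_0 implies |(4y - 7)/(7y + 6) − (4/7)| < ϵ.
(4y - 7)/(7y + 6) − (4/7) = (7(4y - 7) − 4(7y + 6)) / (7(7y + 6)) = -73/(7(7y + 6)).
For y > 0 we have 7y + 6 > 7y, so |(4y - 7)/(7y + 6) − (4/7)| = 73/(7(7y + 6)) < 73/(7·7y) = (73/49)/y.
Thus |(4y - 7)/(7y + 6) − (4/7)| < ϵ whenever y > (73/49)/ϵ.
Take N_0 = (73/49)/ϵ. If y > N_0 then |(4y - 7)/(7y + 6) − (4/7)| < (73/49)/y < ϵ.

N_0 = (73/49)/ϵ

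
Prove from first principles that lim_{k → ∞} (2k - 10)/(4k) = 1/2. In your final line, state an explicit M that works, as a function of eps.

M = (5/2)/eps

Fix eps > 0. For k ≥ 1, |(2k - 10)/(4k) − (1/2)| = |-40|/(4(4k)) = 40/(4(4k)).
Since 4k ≥ 4k for k ≥ 1, this is ≤ 40/(4·4k) = (5/2)/k.
So |(2k - 10)/(4k) − (1/2)| < eps whenever k > (5/2)/eps.
Take M = (5/2)/eps. If k > M then |(2k - 10)/(4k) − (1/2)| ≤ (5/2)/k < eps.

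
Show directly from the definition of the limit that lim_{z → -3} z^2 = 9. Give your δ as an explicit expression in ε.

δ = min(1, ε/7)

Let ε > 0. We seek δ > 0 with 0 < |z + 3| < δ ⇒ |z^2 − 9| < ε.
Factor: z^2 − 9 = (z + 3)(z - 3), so |z^2 − 9| = |z + 3|·|z - 3|.
Impose δ ≤ 1 so that |z| < 4; then |z - 3| ≤ 7.
Hence |z^2 − 9| ≤ 7|z + 3|, which is < ε once |z + 3| < ε/7.
Take δ = min(1, ε/7). If 0 < |z + 3| < δ then both bounds hold and |z^2 − 9| ≤ 7|z + 3| < 7·(ε/7) = ε.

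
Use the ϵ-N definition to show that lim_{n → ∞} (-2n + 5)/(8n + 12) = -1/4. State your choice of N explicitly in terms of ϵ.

Suppose ϵ > 0. For n ≥ 1, |(-2n + 5)/(8n + 12) + 1/4| = |64|/(8(8n + 12)) = 64/(8(8n + 12)).
Since 8n + 12 ≥ 8n for n ≥ 1, this is ≤ 64/(8·8n) = 1/n.
So |(-2n + 5)/(8n + 12) + 1/4| < ϵ whenever n > 1/ϵ.
Take N = 1/ϵ. If n > N then |(-2n + 5)/(8n + 12) + 1/4| ≤ 1/n < ϵ.

N = 1/ϵ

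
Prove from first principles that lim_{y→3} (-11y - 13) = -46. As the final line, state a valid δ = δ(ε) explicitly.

δ = ε/11

Fix ε > 0. We need δ > 0 so that 0 < |y − 3| < δ implies |(-11y - 13) + 46| < ε.
Since (-11y - 13) + 46 = -11(y − 3), we have |(-11y - 13) + 46| = 11|y − 3|.
So 11|y − 3| < ε exactly when |y − 3| < ε/11.
Take δ = ε/11. If 0 < |y − 3| < δ then |(-11y - 13) + 46| = 11|y − 3| < 11·(ε/11) = ε.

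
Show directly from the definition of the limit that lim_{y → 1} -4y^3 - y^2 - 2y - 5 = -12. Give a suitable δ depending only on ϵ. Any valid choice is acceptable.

Let ϵ > 0 be given. We want δ > 0 such that 0 < |y − 1| < δ implies |(-4y^3 - y^2 - 2y - 5) + 12| < ϵ.
(-4y^3 - y^2 - 2y - 5) + 12 = -4y^3 - y^2 - 2y + 7 = (y − 1)(-4y^2 - 5y - 7).
So |(-4y^3 - y^2 - 2y - 5) + 12| = |y − 1|·|-4y^2 - 5y - 7|.
Require δ ≤ 1. Then |y − 1| < 1 gives |y| < 2, and by the triangle inequality |-4y^2 - 5y - 7| ≤ 4·2^2 + 5·2 + 7 = 33.
Hence |(-4y^3 - y^2 - 2y - 5) + 12| ≤ 33|y − 1| < ϵ provided |y − 1| < ϵ/33.
Take δ = min(1, ϵ/33). Then 0 < |y − 1| < δ gives both |y − 1| < 1 and |y − 1| < ϵ/33, so |(-4y^3 - y^2 - 2y - 5) + 12| < ϵ.

δ = min(1, ϵ/33)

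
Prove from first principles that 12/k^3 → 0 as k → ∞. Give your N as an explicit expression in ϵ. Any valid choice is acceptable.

Suppose ϵ > 0. For k ≥ 1, |12/k^3 − 0| = 12/k^3.
12/k^3 < ϵ ⇔ k^3 > 12/ϵ ⇔ k > (12/ϵ)^{1/3}.
Take N = (12/ϵ)^{1/3}. Then k > N implies 12/k^3 < ϵ.

N = (12/ϵ)^{1/3}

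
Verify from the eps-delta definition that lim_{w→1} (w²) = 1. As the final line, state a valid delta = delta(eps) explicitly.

Suppose eps > 0. We seek delta > 0 with 0 < |w − 1| < delta ⇒ |w² − 1| < eps.
Factor: w² − 1 = (w − 1)(w + 1), so |w² − 1| = |w − 1|·|w + 1|.
Impose delta ≤ 1 so that |w| < 2; then |w + 1| ≤ 3.
Hence |w² − 1| ≤ 3|w − 1|, which is < eps once |w − 1| < eps/3.
Take delta = min(1, eps/3). If 0 < |w − 1| < delta then both bounds hold and |w² − 1| ≤ 3|w − 1| < 3·(eps/3) = eps.

delta = min(1, eps/3)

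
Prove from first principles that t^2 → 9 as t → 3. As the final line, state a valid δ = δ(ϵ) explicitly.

δ = min(1, ϵ/7)

Let ϵ > 0 be given. We seek δ > 0 with 0 < |t − 3| < δ ⇒ |t^2 − 9| < ϵ.
Factor: t^2 − 9 = (t − 3)(t + 3), so |t^2 − 9| = |t − 3|·|t + 3|.
Restrict δ ≤ 1. Then |t − 3| < 1 gives |t| < 4, so by the triangle inequality |t + 3| ≤ 4 + 3 = 7.
Hence |t^2 − 9| ≤ 7|t − 3|, which is < ϵ once |t − 3| < ϵ/7.
Take δ = min(1, ϵ/7). If 0 < |t − 3| < δ then both bounds hold and |t^2 − 9| ≤ 7|t − 3| < 7·(ϵ/7) = ϵ.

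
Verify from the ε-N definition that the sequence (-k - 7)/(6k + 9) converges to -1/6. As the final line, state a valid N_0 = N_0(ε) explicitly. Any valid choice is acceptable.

N_0 = (11/12)/ε

Fix ε > 0. For k ≥ 1, |(-k - 7)/(6k + 9) + 1/6| = |-33|/(6(6k + 9)) = 33/(6(6k + 9)).
Since 6k + 9 ≥ 6k for k ≥ 1, this is ≤ 33/(6·6k) = (11/12)/k.
So |(-k - 7)/(6k + 9) + 1/6| < ε whenever k > (11/12)/ε.
Take N_0 = (11/12)/ε. If k > N_0 then |(-k - 7)/(6k + 9) + 1/6| ≤ (11/12)/k < ε.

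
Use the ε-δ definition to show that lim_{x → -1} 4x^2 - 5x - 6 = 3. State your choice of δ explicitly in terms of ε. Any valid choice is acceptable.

Suppose ε > 0. We want δ > 0 such that 0 < |x + 1| < δ implies |(4x^2 - 5x - 6) − 3| < ε.
(4x^2 - 5x - 6) − 3 = 4x^2 - 5x - 9 = (x + 1)(4x - 9).
So |(4x^2 - 5x - 6) − 3| = |x + 1|·|4x - 9|.
Require δ ≤ 1. Then |x + 1| < 1 gives |x| < 2, and by the triangle inequality |4x - 9| ≤ 4·2 + 9 = 17.
Hence |(4x^2 - 5x - 6) − 3| ≤ 17|x + 1| < ε provided |x + 1| < ε/17.
Take δ = min(1, ε/17). Then 0 < |x + 1| < δ gives both |x + 1| < 1 and |x + 1| < ε/17, so |(4x^2 - 5x - 6) − 3| < ε.

δ = min(1, ε/17)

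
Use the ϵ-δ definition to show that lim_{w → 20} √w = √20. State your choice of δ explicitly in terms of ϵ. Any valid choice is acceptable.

δ = min(20, √20·ϵ)

Fix ϵ > 0. We want δ > 0 such that 0 < |w − 20| < δ implies |√w − √20| < ϵ.
Rationalise: √w − √20 = (w − 20)/(√w + √20), so |√w − √20| = |w − 20|/(√w + √20).
Restrict δ ≤ 20 so that |w − 20| < 20 forces w > 0, and then √w + √20 > √20.
Hence |√w − √20| < |w − 20|/√20, which is < ϵ once |w − 20| < √20·ϵ.
Take δ = min(20, √20·ϵ). If 0 < |w − 20| < δ then w > 0 and |√w − √20| < |w − 20|/√20 < ϵ.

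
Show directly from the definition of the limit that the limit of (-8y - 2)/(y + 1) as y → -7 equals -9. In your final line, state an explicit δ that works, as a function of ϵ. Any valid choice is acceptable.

δ = min(3, 3ϵ)

Suppose ϵ > 0. We want δ > 0 with 0 < |y + 7| < δ ⇒ |(-8y - 2)/(y + 1) + 9| < ϵ.
Combining over a common denominator, (-8y - 2)/(y + 1) + 9 = [(-8y - 2)·(-6) − 54·(y + 1)] / [(-6)·(y + 1)] = -6(y + 7) / ((-6)(y + 1)).
So |(-8y - 2)/(y + 1) + 9| = 6|y + 7| / (6·|y + 1|).
Require δ ≤ 3, so |y + 1| ≥ |-6| − |y + 7| > 6 − 3 = 3.
Hence |(-8y - 2)/(y + 1) + 9| < 6|y + 7|/(6·3) = (1/3)|y + 7|, which is < ϵ once |y + 7| < 3ϵ.
Take δ = min(3, 3ϵ). Then 0 < |y + 7| < δ forces both bounds, so |(-8y - 2)/(y + 1) + 9| < ϵ.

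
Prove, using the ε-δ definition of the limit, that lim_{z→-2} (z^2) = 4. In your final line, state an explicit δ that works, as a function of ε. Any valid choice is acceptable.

δ = min(1, ε/5)

Let ε > 0. We seek δ > 0 with 0 < |z + 2| < δ ⇒ |z^2 − 4| < ε.
Factor: z^2 − 4 = (z + 2)(z - 2), so |z^2 − 4| = |z + 2|·|z - 2|.
Restrict δ ≤ 1. Then |z + 2| < 1 gives |z| < 3, so by the triangle inequality |z - 2| ≤ 3 + 2 = 5.
Hence |z^2 − 4| ≤ 5|z + 2|, which is < ε once |z + 2| < ε/5.
Take δ = min(1, ε/5). If 0 < |z + 2| < δ then both bounds hold and |z^2 − 4| ≤ 5|z + 2| < 5·(ε/5) = ε.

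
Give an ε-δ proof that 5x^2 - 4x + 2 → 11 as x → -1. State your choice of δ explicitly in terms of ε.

δ = min(2, ε/24)

Let ε > 0 be given. We want δ > 0 such that 0 < |x + 1| < δ implies |(5x^2 - 4x + 2) − 11| < ε.
(5x^2 - 4x + 2) − 11 = 5x^2 - 4x - 9 = (x + 1)(5x - 9).
So |(5x^2 - 4x + 2) − 11| = |x + 1|·|5x - 9|.
Require δ ≤ 2. Then |x + 1| < 2 gives |x| < 3, and by the triangle inequality |5x - 9| ≤ 5·3 + 9 = 24.
Hence |(5x^2 - 4x + 2) − 11| ≤ 24|x + 1| < ε provided |x + 1| < ε/24.
Choosing δ = min(2, ε/24) ensures both conditions, hence |(5x^2 - 4x + 2) − 11| < ε.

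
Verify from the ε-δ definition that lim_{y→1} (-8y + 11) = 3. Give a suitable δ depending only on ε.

δ = ε/8

Suppose ε > 0. We need δ > 0 so that 0 < |y − 1| < δ implies |(-8y + 11) − 3| < ε.
Since (-8y + 11) − 3 = -8(y − 1), we have |(-8y + 11) − 3| = 8|y − 1|.
Thus it suffices that |y − 1| < ε/8.
Take δ = ε/8. If 0 < |y − 1| < δ then |(-8y + 11) − 3| = 8|y − 1| < 8·(ε/8) = ε.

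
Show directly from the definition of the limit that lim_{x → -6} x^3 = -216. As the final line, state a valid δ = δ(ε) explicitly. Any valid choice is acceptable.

Suppose ε > 0. We seek δ > 0 with 0 < |x + 6| < δ ⇒ |x^3 + 216| < ε.
Factor: x^3 + 216 = (x + 6)(x^2 - 6x + 36), so |x^3 + 216| = |x + 6|·|x^2 - 6x + 36|.
Impose δ ≤ 1 so that |x| < 7; then |x^2 - 6x + 36| ≤ 127.
Hence |x^3 + 216| ≤ 127|x + 6|, which is < ε once |x + 6| < ε/127.
Take δ = min(1, ε/127). If 0 < |x + 6| < δ then both bounds hold and |x^3 + 216| ≤ 127|x + 6| < 127·(ε/127) = ε.

δ = min(1, ε/127)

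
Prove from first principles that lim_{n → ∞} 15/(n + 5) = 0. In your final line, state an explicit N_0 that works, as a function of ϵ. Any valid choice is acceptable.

Suppose ϵ > 0. For n ≥ 1, |15/(n + 5) − 0| = 15/(n + 5) ≤ 15/n.
We need 15/n < ϵ, i.e. n > 15/ϵ.
Take N_0 = 15/ϵ. If n > N_0 then |15/(n + 5)| ≤ 15/n < ϵ.

N_0 = 15/ϵ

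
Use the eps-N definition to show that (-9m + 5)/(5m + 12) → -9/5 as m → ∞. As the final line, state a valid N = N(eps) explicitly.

N = (133/25)/eps

Let eps > 0. For m ≥ 1, |(-9m + 5)/(5m + 12) + 9/5| = |133|/(5(5m + 12)) = 133/(5(5m + 12)).
Since 5m + 12 ≥ 5m for m ≥ 1, this is ≤ 133/(5·5m) = (133/25)/m.
So |(-9m + 5)/(5m + 12) + 9/5| < eps whenever m > (133/25)/eps.
Take N = (133/25)/eps. If m > N then |(-9m + 5)/(5m + 12) + 9/5| ≤ (133/25)/m < eps.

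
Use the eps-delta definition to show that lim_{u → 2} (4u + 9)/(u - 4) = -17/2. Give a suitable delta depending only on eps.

Let eps > 0. We want delta > 0 with 0 < |u − 2| < delta ⇒ |(4u + 9)/(u - 4) + 17/2| < eps.
Combining over a common denominator, (4u + 9)/(u - 4) + 17/2 = [(4u + 9)·(-2) − 17·(u - 4)] / [(-2)·(u - 4)] = -25(u − 2) / ((-2)(u - 4)).
So |(4u + 9)/(u - 4) + 17/2| = 25|u − 2| / (2·|u − 4|).
Restrict delta ≤ 1. Then |u − 2| < 1 gives |u − 4| = |(u − 2) + (-2)| ≥ 2 − 1 = 1.
Hence |(4u + 9)/(u - 4) + 17/2| < 25|u − 2|/(2·1) = (25/2)|u − 2|, which is < eps once |u − 2| < (2/25)eps.
Take delta = min(1, (2/25)eps). Then 0 < |u − 2| < delta forces both bounds, so |(4u + 9)/(u - 4) + 17/2| < eps.

delta = min(1, (2/25)eps)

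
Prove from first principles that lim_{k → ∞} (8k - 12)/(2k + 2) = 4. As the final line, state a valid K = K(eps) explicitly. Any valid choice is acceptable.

Fix eps > 0. For k ≥ 1, |(8k - 12)/(2k + 2) − 4| = |-40|/(2(2k + 2)) = 40/(2(2k + 2)).
Since 2k + 2 ≥ 2k for k ≥ 1, this is ≤ 40/(2·2k) = 10/k.
So |(8k - 12)/(2k + 2) − 4| < eps whenever k > 10/eps.
Take K = 10/eps. If k > K then |(8k - 12)/(2k + 2) − 4| ≤ 10/k < eps.

K = 10/eps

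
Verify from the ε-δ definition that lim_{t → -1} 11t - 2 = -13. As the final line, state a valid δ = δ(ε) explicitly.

Let ε > 0. We need δ > 0 so that 0 < |t + 1| < δ implies |(11t - 2) + 13| < ε.
Since (11t - 2) + 13 = 11(t + 1), we have |(11t - 2) + 13| = 11|t + 1|.
Thus it suffices that |t + 1| < ε/11.
Take δ = ε/11. If 0 < |t + 1| < δ then |(11t - 2) + 13| = 11|t + 1| < 11·(ε/11) = ε.

δ = ε/11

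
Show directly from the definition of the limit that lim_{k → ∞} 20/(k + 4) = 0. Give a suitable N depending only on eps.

N = 20/eps

Let eps > 0 be given. For k ≥ 1, |20/(k + 4) − 0| = 20/(k + 4) ≤ 20/k.
We need 20/k < eps, i.e. k > 20/eps.
Take N = 20/eps. If k > N then |20/(k + 4)| ≤ 20/k < eps.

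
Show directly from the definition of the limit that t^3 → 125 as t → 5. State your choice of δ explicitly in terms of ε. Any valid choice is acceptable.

Let ε > 0 be given. We seek δ > 0 with 0 < |t − 5| < δ ⇒ |t^3 − 125| < ε.
Factor: t^3 − 125 = (t − 5)(t^2 + 5t + 25), so |t^3 − 125| = |t − 5|·|t^2 + 5t + 25|.
Restrict δ ≤ 2. Then |t − 5| < 2 gives |t| < 7, so by the triangle inequality |t^2 + 5t + 25| ≤ 7^2 + 5·7 + 25 = 109.
Hence |t^3 − 125| ≤ 109|t − 5|, which is < ε once |t − 5| < ε/109.
Take δ = min(2, ε/109). If 0 < |t − 5| < δ then both bounds hold and |t^3 − 125| ≤ 109|t − 5| < 109·(ε/109) = ε.

δ = min(2, ε/109)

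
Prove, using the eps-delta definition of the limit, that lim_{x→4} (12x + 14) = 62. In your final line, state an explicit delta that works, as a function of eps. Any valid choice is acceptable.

delta = eps/12

Suppose eps > 0. We need delta > 0 so that 0 < |x − 4| < delta implies |(12x + 14) − 62| < eps.
Since (12x + 14) − 62 = 12(x − 4), we have |(12x + 14) − 62| = 12|x − 4|.
So 12|x − 4| < eps exactly when |x − 4| < eps/12.
Take delta = eps/12. If 0 < |x − 4| < delta then |(12x + 14) − 62| = 12|x − 4| < 12·(eps/12) = eps.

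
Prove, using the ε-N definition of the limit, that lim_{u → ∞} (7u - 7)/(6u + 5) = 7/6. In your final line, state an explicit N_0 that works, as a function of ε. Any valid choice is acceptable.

N_0 = (77/36)/ε

Let ε > 0. We seek N_0 > 0 such that u > N_0 implies |(7u - 7)/(6u + 5) − (7/6)| < ε.
(7u - 7)/(6u + 5) − (7/6) = (6(7u - 7) − 7(6u + 5)) / (6(6u + 5)) = -77/(6(6u + 5)).
For u > 0 we have 6u + 5 > 6u, so |(7u - 7)/(6u + 5) − (7/6)| = 77/(6(6u + 5)) < 77/(6·6u) = (77/36)/u.
Thus |(7u - 7)/(6u + 5) − (7/6)| < ε whenever u > (77/36)/ε.
Take N_0 = (77/36)/ε. If u > N_0 then |(7u - 7)/(6u + 5) − (7/6)| < (77/36)/u < ε.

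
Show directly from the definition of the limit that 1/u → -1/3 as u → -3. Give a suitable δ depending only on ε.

Let ε > 0 be given. We seek δ > 0 such that 0 < |u + 3| < δ implies |1/u + 1/3| < ε.
|1/u + 1/3| = |-3 − u|/(3·|u|) = |u + 3|/(3|u|).
Restrict δ ≤ 3/2. Then |u + 3| < 3/2 gives |u| > 3/2, so 3|u| > 9/2.
Then |1/u + 1/3| < |u + 3|/(9/2), which is < ε when |u + 3| < (9/2)ε.
Take δ = min(3/2, (9/2)ε). Then 0 < |u + 3| < δ gives both |u + 3| < 3/2 and |u + 3| < (9/2)ε, so |1/u + 1/3| < ε.

δ = min(3/2, (9/2)ε)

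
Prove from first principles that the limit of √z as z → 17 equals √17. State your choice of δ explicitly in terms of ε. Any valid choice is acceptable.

Suppose ε > 0. We want δ > 0 such that 0 < |z − 17| < δ implies |√z − √17| < ε.
Rationalise: √z − √17 = (z − 17)/(√z + √17), so |√z − √17| = |z − 17|/(√z + √17).
Restrict δ ≤ 17 so that |z − 17| < 17 forces z > 0, and then √z + √17 > √17.
Hence |√z − √17| < |z − 17|/√17, which is < ε once |z − 17| < √17·ε.
Take δ = min(17, √17·ε). If 0 < |z − 17| < δ then z > 0 and |√z − √17| < |z − 17|/√17 < ε.

δ = min(17, √17·ε)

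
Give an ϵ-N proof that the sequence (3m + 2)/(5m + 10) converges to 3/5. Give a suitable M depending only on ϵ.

M = (4/5)/ϵ

Fix ϵ > 0. For m ≥ 1, |(3m + 2)/(5m + 10) − (3/5)| = |-20|/(5(5m + 10)) = 20/(5(5m + 10)).
Since 5m + 10 ≥ 5m for m ≥ 1, this is ≤ 20/(5·5m) = (4/5)/m.
So |(3m + 2)/(5m + 10) − (3/5)| < ϵ whenever m > (4/5)/ϵ.
Take M = (4/5)/ϵ. If m > M then |(3m + 2)/(5m + 10) − (3/5)| ≤ (4/5)/m < ϵ.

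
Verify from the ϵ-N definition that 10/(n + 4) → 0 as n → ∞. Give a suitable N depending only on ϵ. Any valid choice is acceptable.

N = 10/ϵ

Fix ϵ > 0. For n ≥ 1, |10/(n + 4) − 0| = 10/(n + 4) ≤ 10/n.
We need 10/n < ϵ, i.e. n > 10/ϵ.
Take N = 10/ϵ. If n > N then |10/(n + 4)| ≤ 10/n < ϵ.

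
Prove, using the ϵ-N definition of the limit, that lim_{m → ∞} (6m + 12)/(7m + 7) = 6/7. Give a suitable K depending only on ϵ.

Let ϵ > 0. For m ≥ 1, |(6m + 12)/(7m + 7) − (6/7)| = |42|/(7(7m + 7)) = 42/(7(7m + 7)).
Since 7m + 7 ≥ 7m for m ≥ 1, this is ≤ 42/(7·7m) = (6/7)/m.
So |(6m + 12)/(7m + 7) − (6/7)| < ϵ whenever m > (6/7)/ϵ.
Take K = (6/7)/ϵ. If m > K then |(6m + 12)/(7m + 7) − (6/7)| ≤ (6/7)/m < ϵ.

K = (6/7)/ϵ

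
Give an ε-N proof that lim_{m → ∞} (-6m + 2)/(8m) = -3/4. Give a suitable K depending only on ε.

Let ε > 0 be given. For m ≥ 1, |(-6m + 2)/(8m) + 3/4| = |16|/(8(8m)) = 16/(8(8m)).
Since 8m ≥ 8m for m ≥ 1, this is ≤ 16/(8·8m) = (1/4)/m.
So |(-6m + 2)/(8m) + 3/4| < ε whenever m > (1/4)/ε.
Take K = (1/4)/ε. If m > K then |(-6m + 2)/(8m) + 3/4| ≤ (1/4)/m < ε.

K = (1/4)/ε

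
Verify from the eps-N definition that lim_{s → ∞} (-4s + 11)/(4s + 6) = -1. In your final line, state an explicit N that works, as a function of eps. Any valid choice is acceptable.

Let eps > 0. We seek N > 0 such that s > N implies |(-4s + 11)/(4s + 6) + 1| < eps.
(-4s + 11)/(4s + 6) + 1 = (4(-4s + 11) − (-4)(4s + 6)) / (4(4s + 6)) = 68/(4(4s + 6)).
For s > 0 we have 4s + 6 > 4s, so |(-4s + 11)/(4s + 6) + 1| = 68/(4(4s + 6)) < 68/(4·4s) = (17/4)/s.
Thus |(-4s + 11)/(4s + 6) + 1| < eps whenever s > (17/4)/eps.
Take N = (17/4)/eps. If s > N then |(-4s + 11)/(4s + 6) + 1| < (17/4)/s < eps.

N = (17/4)/eps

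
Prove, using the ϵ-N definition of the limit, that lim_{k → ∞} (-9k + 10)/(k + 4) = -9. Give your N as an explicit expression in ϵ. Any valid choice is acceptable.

N = 46/ϵ

Fix ϵ > 0. For k ≥ 1, |(-9k + 10)/(k + 4) + 9| = |46|/((k + 4)) = 46/((k + 4)).
Since k + 4 ≥ k for k ≥ 1, this is ≤ 46/(k) = 46/k.
So |(-9k + 10)/(k + 4) + 9| < ϵ whenever k > 46/ϵ.
Take N = 46/ϵ. If k > N then |(-9k + 10)/(k + 4) + 9| ≤ 46/k < ϵ.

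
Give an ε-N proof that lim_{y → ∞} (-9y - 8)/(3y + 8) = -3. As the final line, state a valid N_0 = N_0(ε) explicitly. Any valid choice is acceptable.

Suppose ε > 0. We seek N_0 > 0 such that y > N_0 implies |(-9y - 8)/(3y + 8) + 3| < ε.
(-9y - 8)/(3y + 8) + 3 = (3(-9y - 8) − (-9)(3y + 8)) / (3(3y + 8)) = 48/(3(3y + 8)).
For y > 0 we have 3y + 8 > 3y, so |(-9y - 8)/(3y + 8) + 3| = 48/(3(3y + 8)) < 48/(3·3y) = (16/3)/y.
Thus |(-9y - 8)/(3y + 8) + 3| < ε whenever y > (16/3)/ε.
Take N_0 = (16/3)/ε. If y > N_0 then |(-9y - 8)/(3y + 8) + 3| < (16/3)/y < ε.

N_0 = (16/3)/ε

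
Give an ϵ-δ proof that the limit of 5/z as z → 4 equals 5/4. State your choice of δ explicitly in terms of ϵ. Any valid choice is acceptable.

Suppose ϵ > 0. We seek δ > 0 such that 0 < |z − 4| < δ implies |5/z − (5/4)| < ϵ.
|5/z − (5/4)| = 5·|4 − z|/(4·|z|) = 5|z − 4|/(4|z|).
Require δ ≤ 2 so that |z| > 4 − 2 = 2, hence 4|z| > 8.
Then |5/z − (5/4)| < 5|z − 4|/8, which is < ϵ when |z − 4| < (8/5)ϵ.
Take δ = min(2, (8/5)ϵ). Then 0 < |z − 4| < δ gives both |z − 4| < 2 and |z − 4| < (8/5)ϵ, so |5/z − (5/4)| < ϵ.

δ = min(2, (8/5)ϵ)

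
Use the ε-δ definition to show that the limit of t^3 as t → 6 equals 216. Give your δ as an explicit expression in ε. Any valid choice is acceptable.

Fix ε > 0. We seek δ > 0 with 0 < |t − 6| < δ ⇒ |t^3 − 216| < ε.
Factor: t^3 − 216 = (t − 6)(t^2 + 6t + 36), so |t^3 − 216| = |t − 6|·|t^2 + 6t + 36|.
Restrict δ ≤ 1. Then |t − 6| < 1 gives |t| < 7, so by the triangle inequality |t^2 + 6t + 36| ≤ 7^2 + 6·7 + 36 = 127.
Hence |t^3 − 216| ≤ 127|t − 6|, which is < ε once |t − 6| < ε/127.
Take δ = min(1, ε/127). If 0 < |t − 6| < δ then both bounds hold and |t^3 − 216| ≤ 127|t − 6| < 127·(ε/127) = ε.

δ = min(1, ε/127)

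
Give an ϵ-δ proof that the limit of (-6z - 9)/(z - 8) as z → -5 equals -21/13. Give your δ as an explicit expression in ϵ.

δ = min(13/2, (169/114)ϵ)

Fix ϵ > 0. We want δ > 0 with 0 < |z + 5| < δ ⇒ |(-6z - 9)/(z - 8) + 21/13| < ϵ.
Combining over a common denominator, (-6z - 9)/(z - 8) + 21/13 = [(-6z - 9)·(-13) − 21·(z - 8)] / [(-13)·(z - 8)] = 57(z + 5) / ((-13)(z - 8)).
So |(-6z - 9)/(z - 8) + 21/13| = 57|z + 5| / (13·|z − 8|).
Require δ ≤ 13/2, so |z − 8| ≥ |-13| − |z + 5| > 13 − 13/2 = 13/2.
Hence |(-6z - 9)/(z - 8) + 21/13| < 57|z + 5|/(13·(13/2)) = (114/169)|z + 5|, which is < ϵ once |z + 5| < (169/114)ϵ.
Take δ = min(13/2, (169/114)ϵ). Then 0 < |z + 5| < δ forces both bounds, so |(-6z - 9)/(z - 8) + 21/13| < ϵ.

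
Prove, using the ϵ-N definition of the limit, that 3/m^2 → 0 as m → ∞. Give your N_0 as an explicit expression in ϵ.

N_0 = (3/ϵ)^{1/2}

Suppose ϵ > 0. For m ≥ 1, |3/m^2 − 0| = 3/m^2.
3/m^2 < ϵ ⇔ m^2 > 3/ϵ ⇔ m > (3/ϵ)^{1/2}.
Take N_0 = (3/ϵ)^{1/2}. Then m > N_0 implies 3/m^2 < ϵ.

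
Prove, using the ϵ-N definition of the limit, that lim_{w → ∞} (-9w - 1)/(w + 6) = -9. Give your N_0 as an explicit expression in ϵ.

Let ϵ > 0. We seek N_0 > 0 such that w > N_0 implies |(-9w - 1)/(w + 6) + 9| < ϵ.
(-9w - 1)/(w + 6) + 9 = ((-9w - 1) − (-9)(w + 6)) / ((w + 6)) = 53/((w + 6)).
For w > 0 we have w + 6 > w, so |(-9w - 1)/(w + 6) + 9| = 53/((w + 6)) < 53/(w) = 53/w.
Thus |(-9w - 1)/(w + 6) + 9| < ϵ whenever w > 53/ϵ.
Take N_0 = 53/ϵ. If w > N_0 then |(-9w - 1)/(w + 6) + 9| < 53/w < ϵ.

N_0 = 53/ϵ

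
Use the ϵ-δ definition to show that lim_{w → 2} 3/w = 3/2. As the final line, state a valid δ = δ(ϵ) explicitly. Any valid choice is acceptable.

Suppose ϵ > 0. We seek δ > 0 such that 0 < |w − 2| < δ implies |3/w − (3/2)| < ϵ.
|3/w − (3/2)| = 3·|2 − w|/(2·|w|) = 3|w − 2|/(2|w|).
Require δ ≤ 1 so that |w| > 2 − 1 = 1, hence 2|w| > 2.
Then |3/w − (3/2)| < 3|w − 2|/2, which is < ϵ when |w − 2| < (2/3)ϵ.
Take δ = min(1, (2/3)ϵ). Then 0 < |w − 2| < δ gives both |w − 2| < 1 and |w − 2| < (2/3)ϵ, so |3/w − (3/2)| < ϵ.

δ = min(1, (2/3)ϵ)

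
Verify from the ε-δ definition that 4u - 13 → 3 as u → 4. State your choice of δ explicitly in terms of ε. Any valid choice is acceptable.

δ = ε/4

Suppose ε > 0. We need δ > 0 so that 0 < |u − 4| < δ implies |(4u - 13) − 3| < ε.
Since (4u - 13) − 3 = 4(u − 4), we have |(4u - 13) − 3| = 4|u − 4|.
So 4|u − 4| < ε exactly when |u − 4| < ε/4.
Choosing δ = ε/4 gives |(4u - 13) − 3| = 4|u − 4| < ε whenever |u − 4| < δ.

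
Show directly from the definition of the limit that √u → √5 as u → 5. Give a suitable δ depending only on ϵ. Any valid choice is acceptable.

Let ϵ > 0. We want δ > 0 such that 0 < |u − 5| < δ implies |√u − √5| < ϵ.
Multiplying by the conjugate, |√u − √5| = |u − 5|/(√u + √5).
Restrict δ ≤ 5 so that |u − 5| < 5 forces u > 0, and then √u + √5 > √5.
Hence |√u − √5| < |u − 5|/√5, which is < ϵ once |u − 5| < √5·ϵ.
Take δ = min(5, √5·ϵ). If 0 < |u − 5| < δ then u > 0 and |√u − √5| < |u − 5|/√5 < ϵ.

δ = min(5, √5·ϵ)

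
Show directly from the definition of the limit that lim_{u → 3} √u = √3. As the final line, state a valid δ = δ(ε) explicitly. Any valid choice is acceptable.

Fix ε > 0. We want δ > 0 such that 0 < |u − 3| < δ implies |√u − √3| < ε.
Rationalise: √u − √3 = (u − 3)/(√u + √3), so |√u − √3| = |u − 3|/(√u + √3).
Restrict δ ≤ 3 so that |u − 3| < 3 forces u > 0, and then √u + √3 > √3.
Hence |√u − √3| < |u − 3|/√3, which is < ε once |u − 3| < √3·ε.
Take δ = min(3, √3·ε). If 0 < |u − 3| < δ then u > 0 and |√u − √3| < |u − 3|/√3 < ε.

δ = min(3, √3·ε)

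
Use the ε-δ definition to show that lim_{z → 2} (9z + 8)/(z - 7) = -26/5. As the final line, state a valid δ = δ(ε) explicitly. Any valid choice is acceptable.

Suppose ε > 0. We want δ > 0 with 0 < |z − 2| < δ ⇒ |(9z + 8)/(z - 7) + 26/5| < ε.
Combining over a common denominator, (9z + 8)/(z - 7) + 26/5 = [(9z + 8)·(-5) − 26·(z - 7)] / [(-5)·(z - 7)] = -71(z − 2) / ((-5)(z - 7)).
So |(9z + 8)/(z - 7) + 26/5| = 71|z − 2| / (5·|z − 7|).
Require δ ≤ 5/2, so |z − 7| ≥ |-5| − |z − 2| > 5 − 5/2 = 5/2.
Hence |(9z + 8)/(z - 7) + 26/5| < 71|z − 2|/(5·(5/2)) = (142/25)|z − 2|, which is < ε once |z − 2| < (25/142)ε.
Take δ = min(5/2, (25/142)ε). Then 0 < |z − 2| < δ forces both bounds, so |(9z + 8)/(z - 7) + 26/5| < ε.

δ = min(5/2, (25/142)ε)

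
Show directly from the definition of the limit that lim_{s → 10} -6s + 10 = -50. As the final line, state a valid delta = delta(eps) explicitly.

Let eps > 0. We need delta > 0 so that 0 < |s − 10| < delta implies |(-6s + 10) + 50| < eps.
Since (-6s + 10) + 50 = -6(s − 10), we have |(-6s + 10) + 50| = 6|s − 10|.
Thus it suffices that |s − 10| < eps/6.
Choosing delta = eps/6 gives |(-6s + 10) + 50| = 6|s − 10| < eps whenever |s − 10| < delta.

delta = eps/6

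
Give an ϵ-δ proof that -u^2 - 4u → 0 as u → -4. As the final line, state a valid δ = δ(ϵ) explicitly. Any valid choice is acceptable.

Let ϵ > 0 be given. We want δ > 0 such that 0 < |u + 4| < δ implies |(-u^2 - 4u)| < ϵ.
(-u^2 - 4u) = -u^2 - 4u = (u + 4)(-u).
So |(-u^2 - 4u)| = |u + 4|·|-u|.
Assume first that |u + 4| < 1, so |u| < 5. Then |-u| ≤ 5 = 5.
Hence |(-u^2 - 4u)| ≤ 5|u + 4| < ϵ provided |u + 4| < ϵ/5.
Take δ = min(1, ϵ/5). Then 0 < |u + 4| < δ gives both |u + 4| < 1 and |u + 4| < ϵ/5, so |(-u^2 - 4u)| < ϵ.

δ = min(1, ϵ/5)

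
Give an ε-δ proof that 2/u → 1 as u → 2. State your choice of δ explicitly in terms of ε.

δ = min(1, ε)

Fix ε > 0. We seek δ > 0 such that 0 < |u − 2| < δ implies |2/u − 1| < ε.
|2/u − 1| = 2·|2 − u|/(2·|u|) = 2|u − 2|/(2|u|).
Restrict δ ≤ 1. Then |u − 2| < 1 gives |u| > 1, so 2|u| > 2.
Then |2/u − 1| < 2|u − 2|/2, which is < ε when |u − 2| < ε.
Take δ = min(1, ε). Then 0 < |u − 2| < δ gives both |u − 2| < 1 and |u − 2| < ε, so |2/u − 1| < ε.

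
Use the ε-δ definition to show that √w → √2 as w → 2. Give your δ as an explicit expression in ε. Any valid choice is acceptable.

Let ε > 0. We want δ > 0 such that 0 < |w − 2| < δ implies |√w − √2| < ε.
Multiplying by the conjugate, |√w − √2| = |w − 2|/(√w + √2).
Restrict δ ≤ 2 so that |w − 2| < 2 forces w > 0, and then √w + √2 > √2.
Hence |√w − √2| < |w − 2|/√2, which is < ε once |w − 2| < √2·ε.
Take δ = min(2, √2·ε). If 0 < |w − 2| < δ then w > 0 and |√w − √2| < |w − 2|/√2 < ε.

δ = min(2, √2·ε)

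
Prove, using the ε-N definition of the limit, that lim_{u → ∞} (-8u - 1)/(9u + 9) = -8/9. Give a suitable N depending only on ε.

N = (7/9)/ε

Let ε > 0. We seek N > 0 such that u > N implies |(-8u - 1)/(9u + 9) + 8/9| < ε.
(-8u - 1)/(9u + 9) + 8/9 = (9(-8u - 1) − (-8)(9u + 9)) / (9(9u + 9)) = 63/(9(9u + 9)).
For u > 0 we have 9u + 9 > 9u, so |(-8u - 1)/(9u + 9) + 8/9| = 63/(9(9u + 9)) < 63/(9·9u) = (7/9)/u.
Thus |(-8u - 1)/(9u + 9) + 8/9| < ε whenever u > (7/9)/ε.
Take N = (7/9)/ε. If u > N then |(-8u - 1)/(9u + 9) + 8/9| < (7/9)/u < ε.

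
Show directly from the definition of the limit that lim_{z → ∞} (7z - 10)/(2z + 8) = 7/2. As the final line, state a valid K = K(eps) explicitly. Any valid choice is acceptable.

Suppose eps > 0. We seek K > 0 such that z > K implies |(7z - 10)/(2z + 8) − (7/2)| < eps.
(7z - 10)/(2z + 8) − (7/2) = (2(7z - 10) − 7(2z + 8)) / (2(2z + 8)) = -76/(2(2z + 8)).
For z > 0 we have 2z + 8 > 2z, so |(7z - 10)/(2z + 8) − (7/2)| = 76/(2(2z + 8)) < 76/(2·2z) = 19/z.
Thus |(7z - 10)/(2z + 8) − (7/2)| < eps whenever z > 19/eps.
Take K = 19/eps. If z > K then |(7z - 10)/(2z + 8) − (7/2)| < 19/z < eps.

K = 19/eps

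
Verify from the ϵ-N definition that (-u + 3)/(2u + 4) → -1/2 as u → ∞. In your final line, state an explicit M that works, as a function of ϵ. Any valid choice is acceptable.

Let ϵ > 0. We seek M > 0 such that u > M implies |(-u + 3)/(2u + 4) + 1/2| < ϵ.
(-u + 3)/(2u + 4) + 1/2 = (2(-u + 3) − (-1)(2u + 4)) / (2(2u + 4)) = 10/(2(2u + 4)).
For u > 0 we have 2u + 4 > 2u, so |(-u + 3)/(2u + 4) + 1/2| = 10/(2(2u + 4)) < 10/(2·2u) = (5/2)/u.
Thus |(-u + 3)/(2u + 4) + 1/2| < ϵ whenever u > (5/2)/ϵ.
Take M = (5/2)/ϵ. If u > M then |(-u + 3)/(2u + 4) + 1/2| < (5/2)/u < ϵ.

M = (5/2)/ϵ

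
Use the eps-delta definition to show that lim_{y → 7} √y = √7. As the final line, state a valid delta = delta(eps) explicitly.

delta = min(7, √7·eps)

Let eps > 0. We want delta > 0 such that 0 < |y − 7| < delta implies |√y − √7| < eps.
Multiplying by the conjugate, |√y − √7| = |y − 7|/(√y + √7).
Restrict delta ≤ 7 so that |y − 7| < 7 forces y > 0, and then √y + √7 > √7.
Hence |√y − √7| < |y − 7|/√7, which is < eps once |y − 7| < √7·eps.
Take delta = min(7, √7·eps). If 0 < |y − 7| < delta then y > 0 and |√y − √7| < |y − 7|/√7 < eps.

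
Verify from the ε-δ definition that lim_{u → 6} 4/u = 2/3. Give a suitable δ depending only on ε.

Fix ε > 0. We seek δ > 0 such that 0 < |u − 6| < δ implies |4/u − (2/3)| < ε.
|4/u − (2/3)| = 4·|6 − u|/(6·|u|) = 4|u − 6|/(6|u|).
Restrict δ ≤ 3. Then |u − 6| < 3 gives |u| > 3, so 6|u| > 18.
Then |4/u − (2/3)| < 4|u − 6|/18, which is < ε when |u − 6| < (9/2)ε.
Take δ = min(3, (9/2)ε). Then 0 < |u − 6| < δ gives both |u − 6| < 3 and |u − 6| < (9/2)ε, so |4/u − (2/3)| < ε.

δ = min(3, (9/2)ε)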